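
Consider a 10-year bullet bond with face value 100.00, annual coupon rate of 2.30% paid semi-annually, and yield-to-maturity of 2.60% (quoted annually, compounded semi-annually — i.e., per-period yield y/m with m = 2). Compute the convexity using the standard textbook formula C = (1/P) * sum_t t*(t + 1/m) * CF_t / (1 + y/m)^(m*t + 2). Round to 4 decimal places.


Answer: Convexity = 88.4477

Derivation:
Coupon per period c = face * coupon_rate / m = 1.150000
Periods per year m = 2; per-period yield y/m = 0.013000
Number of cashflows N = 20
Cashflows (t years, CF_t, discount factor 1/(1+y/m)^(m*t), PV):
  t = 0.5000: CF_t = 1.150000, DF = 0.987167, PV = 1.135242
  t = 1.0000: CF_t = 1.150000, DF = 0.974498, PV = 1.120673
  t = 1.5000: CF_t = 1.150000, DF = 0.961992, PV = 1.106291
  t = 2.0000: CF_t = 1.150000, DF = 0.949647, PV = 1.092094
  t = 2.5000: CF_t = 1.150000, DF = 0.937460, PV = 1.078079
  t = 3.0000: CF_t = 1.150000, DF = 0.925429, PV = 1.064244
  t = 3.5000: CF_t = 1.150000, DF = 0.913553, PV = 1.050586
  t = 4.0000: CF_t = 1.150000, DF = 0.901829, PV = 1.037104
  t = 4.5000: CF_t = 1.150000, DF = 0.890256, PV = 1.023795
  t = 5.0000: CF_t = 1.150000, DF = 0.878831, PV = 1.010656
  t = 5.5000: CF_t = 1.150000, DF = 0.867553, PV = 0.997686
  t = 6.0000: CF_t = 1.150000, DF = 0.856420, PV = 0.984883
  t = 6.5000: CF_t = 1.150000, DF = 0.845429, PV = 0.972244
  t = 7.0000: CF_t = 1.150000, DF = 0.834580, PV = 0.959767
  t = 7.5000: CF_t = 1.150000, DF = 0.823869, PV = 0.947450
  t = 8.0000: CF_t = 1.150000, DF = 0.813296, PV = 0.935291
  t = 8.5000: CF_t = 1.150000, DF = 0.802859, PV = 0.923288
  t = 9.0000: CF_t = 1.150000, DF = 0.792556, PV = 0.911439
  t = 9.5000: CF_t = 1.150000, DF = 0.782385, PV = 0.899743
  t = 10.0000: CF_t = 101.150000, DF = 0.772345, PV = 78.122652
Price P = sum_t PV_t = 97.373206
Convexity numerator sum_t t*(t + 1/m) * CF_t / (1+y/m)^(m*t + 2):
  t = 0.5000: term = 0.553146
  t = 1.0000: term = 1.638141
  t = 1.5000: term = 3.234237
  t = 2.0000: term = 5.321219
  t = 2.5000: term = 7.879397
  t = 3.0000: term = 10.889591
  t = 3.5000: term = 14.333124
  t = 4.0000: term = 18.191809
  t = 4.5000: term = 22.447938
  t = 5.0000: term = 27.084273
  t = 5.5000: term = 32.084036
  t = 6.0000: term = 37.430895
  t = 6.5000: term = 43.108961
  t = 7.0000: term = 49.102773
  t = 7.5000: term = 55.397290
  t = 8.0000: term = 61.977883
  t = 8.5000: term = 68.830324
  t = 9.0000: term = 75.940779
  t = 9.5000: term = 83.295798
  t = 10.0000: term = 7993.691587
Convexity = (1/P) * sum = 8612.433202 / 97.373206 = 88.447670


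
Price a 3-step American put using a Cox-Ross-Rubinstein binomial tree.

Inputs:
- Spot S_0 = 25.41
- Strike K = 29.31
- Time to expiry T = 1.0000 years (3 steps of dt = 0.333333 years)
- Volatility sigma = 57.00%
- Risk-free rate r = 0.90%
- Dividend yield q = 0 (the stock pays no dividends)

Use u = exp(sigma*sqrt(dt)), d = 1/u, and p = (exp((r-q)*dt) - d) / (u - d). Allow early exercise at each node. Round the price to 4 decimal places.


dt = T/N = 0.333333
u = exp(sigma*sqrt(dt)) = 1.389702; d = 1/u = 0.719579
p = (exp((r-q)*dt) - d) / (u - d) = 0.422946
Discount per step: exp(-r*dt) = 0.997004
Stock lattice S(k, i) with i counting down-moves:
  k=0: S(0,0) = 25.4100
  k=1: S(1,0) = 35.3123; S(1,1) = 18.2845
  k=2: S(2,0) = 49.0736; S(2,1) = 25.4100; S(2,2) = 13.1571
  k=3: S(3,0) = 68.1978; S(3,1) = 35.3123; S(3,2) = 18.2845; S(3,3) = 9.4676
Terminal payoffs V(N, i) = max(K - S_T, 0):
  V(3,0) = 0.000000; V(3,1) = 0.000000; V(3,2) = 11.025510; V(3,3) = 19.842415
Backward induction: V(k, i) = exp(-r*dt) * [p * V(k+1, i) + (1-p) * V(k+1, i+1)]; then take max(V_cont, immediate exercise) for American.
  V(2,0) = exp(-r*dt) * [p*0.000000 + (1-p)*0.000000] = 0.000000; exercise = 0.000000; V(2,0) = max -> 0.000000
  V(2,1) = exp(-r*dt) * [p*0.000000 + (1-p)*11.025510] = 6.343260; exercise = 3.900000; V(2,1) = max -> 6.343260
  V(2,2) = exp(-r*dt) * [p*11.025510 + (1-p)*19.842415] = 16.065076; exercise = 16.152874; V(2,2) = max -> 16.152874
  V(1,0) = exp(-r*dt) * [p*0.000000 + (1-p)*6.343260] = 3.649441; exercise = 0.000000; V(1,0) = max -> 3.649441
  V(1,1) = exp(-r*dt) * [p*6.343260 + (1-p)*16.152874] = 11.967983; exercise = 11.025510; V(1,1) = max -> 11.967983
  V(0,0) = exp(-r*dt) * [p*3.649441 + (1-p)*11.967983] = 8.424381; exercise = 3.900000; V(0,0) = max -> 8.424381

Answer: Price = V(0,0) = 8.4244


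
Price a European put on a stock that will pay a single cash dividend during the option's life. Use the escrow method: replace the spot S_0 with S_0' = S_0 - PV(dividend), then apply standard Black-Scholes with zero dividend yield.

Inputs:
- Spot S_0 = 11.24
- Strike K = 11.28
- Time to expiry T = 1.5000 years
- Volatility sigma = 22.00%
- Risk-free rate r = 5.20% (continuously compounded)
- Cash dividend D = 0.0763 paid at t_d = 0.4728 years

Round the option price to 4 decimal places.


Answer: Price = 0.8276

Derivation:
PV(D) = D * exp(-r * t_d) = 0.0763 * 0.97571416 = 0.07444699
S_0' = S_0 - PV(D) = 11.2400 - 0.07444699 = 11.16555301
d1 = (ln(S_0'/K) + (r + sigma^2/2)*T) / (sigma*sqrt(T)) = 0.38635939
d2 = d1 - sigma*sqrt(T) = 0.11691551
exp(-rT) = 0.92496443
N(-d1) = 0.34961526; N(-d2) = 0.45346350
P = K * exp(-rT) * N(-d2) - S_0' * N(-d1) = 11.2800 * 0.92496443 * 0.45346350 - 11.16555301 * 0.34961526 = 0.8276


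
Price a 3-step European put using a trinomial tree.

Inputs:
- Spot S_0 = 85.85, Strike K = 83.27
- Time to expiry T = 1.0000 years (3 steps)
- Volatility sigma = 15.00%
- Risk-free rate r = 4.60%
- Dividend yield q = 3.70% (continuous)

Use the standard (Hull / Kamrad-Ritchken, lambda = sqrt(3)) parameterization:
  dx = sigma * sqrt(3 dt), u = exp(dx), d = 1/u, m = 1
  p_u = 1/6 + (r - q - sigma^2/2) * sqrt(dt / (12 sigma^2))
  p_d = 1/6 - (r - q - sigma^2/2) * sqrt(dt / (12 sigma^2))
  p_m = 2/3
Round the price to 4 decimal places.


dt = T/N = 0.333333; dx = sigma*sqrt(3*dt) = 0.150000
u = exp(dx) = 1.161834; d = 1/u = 0.860708
p_u = 0.164167, p_m = 0.666667, p_d = 0.169167
Discount per step: exp(-r*dt) = 0.984784
Stock lattice S(k, j) with j the centered position index:
  k=0: S(0,+0) = 85.8500
  k=1: S(1,-1) = 73.8918; S(1,+0) = 85.8500; S(1,+1) = 99.7435
  k=2: S(2,-2) = 63.5992; S(2,-1) = 73.8918; S(2,+0) = 85.8500; S(2,+1) = 99.7435; S(2,+2) = 115.8854
  k=3: S(3,-3) = 54.7404; S(3,-2) = 63.5992; S(3,-1) = 73.8918; S(3,+0) = 85.8500; S(3,+1) = 99.7435; S(3,+2) = 115.8854; S(3,+3) = 134.6396
Terminal payoffs V(N, j) = max(K - S_T, 0):
  V(3,-3) = 28.529623; V(3,-2) = 19.670756; V(3,-1) = 9.378220; V(3,+0) = 0.000000; V(3,+1) = 0.000000; V(3,+2) = 0.000000; V(3,+3) = 0.000000
Backward induction: V(k, j) = exp(-r*dt) * [p_u * V(k+1, j+1) + p_m * V(k+1, j) + p_d * V(k+1, j-1)]
  V(2,-2) = exp(-r*dt) * [p_u*9.378220 + p_m*19.670756 + p_d*28.529623] = 19.183279
  V(2,-1) = exp(-r*dt) * [p_u*0.000000 + p_m*9.378220 + p_d*19.670756] = 9.434013
  V(2,+0) = exp(-r*dt) * [p_u*0.000000 + p_m*0.000000 + p_d*9.378220] = 1.562342
  V(2,+1) = exp(-r*dt) * [p_u*0.000000 + p_m*0.000000 + p_d*0.000000] = 0.000000
  V(2,+2) = exp(-r*dt) * [p_u*0.000000 + p_m*0.000000 + p_d*0.000000] = 0.000000
  V(1,-1) = exp(-r*dt) * [p_u*1.562342 + p_m*9.434013 + p_d*19.183279] = 9.642015
  V(1,+0) = exp(-r*dt) * [p_u*0.000000 + p_m*1.562342 + p_d*9.434013] = 2.597349
  V(1,+1) = exp(-r*dt) * [p_u*0.000000 + p_m*0.000000 + p_d*1.562342] = 0.260275
  V(0,+0) = exp(-r*dt) * [p_u*0.260275 + p_m*2.597349 + p_d*9.642015] = 3.353584

Answer: Price = V(0,0) = 3.3536


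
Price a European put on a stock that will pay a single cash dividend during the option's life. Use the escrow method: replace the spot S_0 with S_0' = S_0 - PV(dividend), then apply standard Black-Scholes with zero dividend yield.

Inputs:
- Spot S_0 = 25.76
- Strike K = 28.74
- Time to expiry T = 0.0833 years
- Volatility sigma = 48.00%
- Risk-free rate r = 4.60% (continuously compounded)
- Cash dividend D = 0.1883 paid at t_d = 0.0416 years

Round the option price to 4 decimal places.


Answer: Price = 3.4959

Derivation:
PV(D) = D * exp(-r * t_d) = 0.1883 * 0.99808823 = 0.18794001
S_0' = S_0 - PV(D) = 25.7600 - 0.18794001 = 25.57205999
d1 = (ln(S_0'/K) + (r + sigma^2/2)*T) / (sigma*sqrt(T)) = -0.74609713
d2 = d1 - sigma*sqrt(T) = -0.88463348
exp(-rT) = 0.99617553
N(-d1) = 0.77219563; N(-d2) = 0.81182283
P = K * exp(-rT) * N(-d2) - S_0' * N(-d1) = 28.7400 * 0.99617553 * 0.81182283 - 25.57205999 * 0.77219563 = 3.4959


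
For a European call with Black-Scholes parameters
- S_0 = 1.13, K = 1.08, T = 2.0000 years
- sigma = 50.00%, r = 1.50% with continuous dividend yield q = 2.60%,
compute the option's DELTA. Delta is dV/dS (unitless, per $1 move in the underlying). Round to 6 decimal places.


Answer: Delta = 0.617458

Derivation:
d1 = 0.3864431778; d2 = -0.3206636034
phi(d1) = 0.3702385697; exp(-qT) = 0.9493288668; exp(-rT) = 0.9704455335
N(d1) = 0.6504157612
Delta = exp(-qT) * N(d1) = 0.9493288668 * 0.6504157612 = 0.617458


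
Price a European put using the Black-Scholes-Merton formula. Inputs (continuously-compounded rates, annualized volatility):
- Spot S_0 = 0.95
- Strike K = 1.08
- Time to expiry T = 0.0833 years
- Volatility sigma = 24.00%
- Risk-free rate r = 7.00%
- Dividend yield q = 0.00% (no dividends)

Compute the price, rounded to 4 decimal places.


d1 = (ln(S/K) + (r - q + 0.5*sigma^2) * T) / (sigma * sqrt(T)) = -1.73274807
d2 = d1 - sigma * sqrt(T) = -1.80201624
exp(-rT) = 0.99418597; exp(-qT) = 1.00000000
P = K * exp(-rT) * N(-d2) - S_0 * exp(-qT) * N(-d1)
N(-d1) = 0.95842977; N(-d2) = 0.96422857
P = 1.0800 * 0.99418597 * 0.96422857 - 0.9500 * 1.00000000 * 0.95842977 = 0.1248

Answer: Price = 0.1248


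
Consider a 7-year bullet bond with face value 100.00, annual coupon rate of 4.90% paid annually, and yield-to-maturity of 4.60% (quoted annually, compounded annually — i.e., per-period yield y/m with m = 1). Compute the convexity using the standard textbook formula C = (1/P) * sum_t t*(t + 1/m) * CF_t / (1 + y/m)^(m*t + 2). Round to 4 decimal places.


Coupon per period c = face * coupon_rate / m = 4.900000
Periods per year m = 1; per-period yield y/m = 0.046000
Number of cashflows N = 7
Cashflows (t years, CF_t, discount factor 1/(1+y/m)^(m*t), PV):
  t = 1.0000: CF_t = 4.900000, DF = 0.956023, PV = 4.684512
  t = 2.0000: CF_t = 4.900000, DF = 0.913980, PV = 4.478501
  t = 3.0000: CF_t = 4.900000, DF = 0.873786, PV = 4.281550
  t = 4.0000: CF_t = 4.900000, DF = 0.835359, PV = 4.093260
  t = 5.0000: CF_t = 4.900000, DF = 0.798623, PV = 3.913251
  t = 6.0000: CF_t = 4.900000, DF = 0.763501, PV = 3.741157
  t = 7.0000: CF_t = 104.900000, DF = 0.729925, PV = 76.569127
Price P = sum_t PV_t = 101.761359
Convexity numerator sum_t t*(t + 1/m) * CF_t / (1+y/m)^(m*t + 2):
  t = 1.0000: term = 8.563100
  t = 2.0000: term = 24.559561
  t = 3.0000: term = 46.959007
  t = 4.0000: term = 74.823147
  t = 5.0000: term = 107.298968
  t = 6.0000: term = 143.612385
  t = 7.0000: term = 3919.027892
Convexity = (1/P) * sum = 4324.844059 / 101.761359 = 42.499865

Answer: Convexity = 42.4999


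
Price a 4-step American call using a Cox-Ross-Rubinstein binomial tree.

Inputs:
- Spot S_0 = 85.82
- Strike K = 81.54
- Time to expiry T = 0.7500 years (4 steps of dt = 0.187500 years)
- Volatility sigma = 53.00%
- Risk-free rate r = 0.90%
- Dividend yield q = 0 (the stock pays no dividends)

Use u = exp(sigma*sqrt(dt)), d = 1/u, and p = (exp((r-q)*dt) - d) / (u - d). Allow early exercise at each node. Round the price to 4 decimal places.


dt = T/N = 0.187500
u = exp(sigma*sqrt(dt)) = 1.257967; d = 1/u = 0.794934
p = (exp((r-q)*dt) - d) / (u - d) = 0.446524
Discount per step: exp(-r*dt) = 0.998314
Stock lattice S(k, i) with i counting down-moves:
  k=0: S(0,0) = 85.8200
  k=1: S(1,0) = 107.9587; S(1,1) = 68.2212
  k=2: S(2,0) = 135.8085; S(2,1) = 85.8200; S(2,2) = 54.2313
  k=3: S(3,0) = 170.8425; S(3,1) = 107.9587; S(3,2) = 68.2212; S(3,3) = 43.1103
  k=4: S(4,0) = 214.9142; S(4,1) = 135.8085; S(4,2) = 85.8200; S(4,3) = 54.2313; S(4,4) = 34.2698
Terminal payoffs V(N, i) = max(S_T - K, 0):
  V(4,0) = 133.374228; V(4,1) = 54.268464; V(4,2) = 4.280000; V(4,3) = 0.000000; V(4,4) = 0.000000
Backward induction: V(k, i) = exp(-r*dt) * [p * V(k+1, i) + (1-p) * V(k+1, i+1)]; then take max(V_cont, immediate exercise) for American.
  V(3,0) = exp(-r*dt) * [p*133.374228 + (1-p)*54.268464] = 89.440016; exercise = 89.302534; V(3,0) = max -> 89.440016
  V(3,1) = exp(-r*dt) * [p*54.268464 + (1-p)*4.280000] = 26.556190; exercise = 26.418707; V(3,1) = max -> 26.556190
  V(3,2) = exp(-r*dt) * [p*4.280000 + (1-p)*0.000000] = 1.907900; exercise = 0.000000; V(3,2) = max -> 1.907900
  V(3,3) = exp(-r*dt) * [p*0.000000 + (1-p)*0.000000] = 0.000000; exercise = 0.000000; V(3,3) = max -> 0.000000
  V(2,0) = exp(-r*dt) * [p*89.440016 + (1-p)*26.556190] = 54.543198; exercise = 54.268464; V(2,0) = max -> 54.543198
  V(2,1) = exp(-r*dt) * [p*26.556190 + (1-p)*1.907900] = 12.892175; exercise = 4.280000; V(2,1) = max -> 12.892175
  V(2,2) = exp(-r*dt) * [p*1.907900 + (1-p)*0.000000] = 0.850486; exercise = 0.000000; V(2,2) = max -> 0.850486
  V(1,0) = exp(-r*dt) * [p*54.543198 + (1-p)*12.892175] = 31.437255; exercise = 26.418707; V(1,0) = max -> 31.437255
  V(1,1) = exp(-r*dt) * [p*12.892175 + (1-p)*0.850486] = 6.216888; exercise = 0.000000; V(1,1) = max -> 6.216888
  V(0,0) = exp(-r*dt) * [p*31.437255 + (1-p)*6.216888] = 17.448913; exercise = 4.280000; V(0,0) = max -> 17.448913

Answer: Price = V(0,0) = 17.4489


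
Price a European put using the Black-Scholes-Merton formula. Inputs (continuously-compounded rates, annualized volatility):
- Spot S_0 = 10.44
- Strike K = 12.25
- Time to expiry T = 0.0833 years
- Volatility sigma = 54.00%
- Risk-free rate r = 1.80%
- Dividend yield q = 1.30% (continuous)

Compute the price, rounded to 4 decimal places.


Answer: Price = 1.9430

Derivation:
d1 = (ln(S/K) + (r - q + 0.5*sigma^2) * T) / (sigma * sqrt(T)) = -0.94524548
d2 = d1 - sigma * sqrt(T) = -1.10109887
exp(-rT) = 0.99850172; exp(-qT) = 0.99891769
P = K * exp(-rT) * N(-d2) - S_0 * exp(-qT) * N(-d1)
N(-d1) = 0.82773322; N(-d2) = 0.86457319
P = 12.2500 * 0.99850172 * 0.86457319 - 10.4400 * 0.99891769 * 0.82773322 = 1.9430


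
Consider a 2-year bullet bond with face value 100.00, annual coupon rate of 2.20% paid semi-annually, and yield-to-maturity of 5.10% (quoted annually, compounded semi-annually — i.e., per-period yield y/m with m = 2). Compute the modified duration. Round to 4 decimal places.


Answer: Modified duration = 1.9176

Derivation:
Coupon per period c = face * coupon_rate / m = 1.100000
Periods per year m = 2; per-period yield y/m = 0.025500
Number of cashflows N = 4
Cashflows (t years, CF_t, discount factor 1/(1+y/m)^(m*t), PV):
  t = 0.5000: CF_t = 1.100000, DF = 0.975134, PV = 1.072647
  t = 1.0000: CF_t = 1.100000, DF = 0.950886, PV = 1.045975
  t = 1.5000: CF_t = 1.100000, DF = 0.927242, PV = 1.019966
  t = 2.0000: CF_t = 101.100000, DF = 0.904185, PV = 91.413113
Price P = sum_t PV_t = 94.551701
First compute Macaulay numerator sum_t t * PV_t:
  t * PV_t at t = 0.5000: 0.536324
  t * PV_t at t = 1.0000: 1.045975
  t * PV_t at t = 1.5000: 1.529949
  t * PV_t at t = 2.0000: 182.826225
Macaulay duration D = 185.938473 / 94.551701 = 1.966527
Modified duration = D / (1 + y/m) = 1.966527 / (1 + 0.025500) = 1.917627


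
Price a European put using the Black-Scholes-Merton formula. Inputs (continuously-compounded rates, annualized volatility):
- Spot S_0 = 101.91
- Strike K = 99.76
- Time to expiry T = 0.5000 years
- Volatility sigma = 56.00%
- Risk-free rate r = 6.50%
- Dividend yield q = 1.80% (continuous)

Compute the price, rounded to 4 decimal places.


Answer: Price = 13.3882

Derivation:
d1 = (ln(S/K) + (r - q + 0.5*sigma^2) * T) / (sigma * sqrt(T)) = 0.31118449
d2 = d1 - sigma * sqrt(T) = -0.08479531
exp(-rT) = 0.96802245; exp(-qT) = 0.99104038
P = K * exp(-rT) * N(-d2) - S_0 * exp(-qT) * N(-d1)
N(-d1) = 0.37783019; N(-d2) = 0.53378794
P = 99.7600 * 0.96802245 * 0.53378794 - 101.9100 * 0.99104038 * 0.37783019 = 13.3882


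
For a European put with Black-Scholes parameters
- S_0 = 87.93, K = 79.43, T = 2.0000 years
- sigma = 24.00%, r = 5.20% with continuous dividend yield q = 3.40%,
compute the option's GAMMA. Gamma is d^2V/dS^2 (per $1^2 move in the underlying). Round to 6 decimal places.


Answer: Gamma = 0.010584

Derivation:
d1 = 0.5753047664; d2 = 0.2358935114
phi(d1) = 0.3380956889; exp(-qT) = 0.9342604736; exp(-rT) = 0.9012252974
Gamma = exp(-qT) * phi(d1) / (S * sigma * sqrt(T)) = 0.9342604736 * 0.3380956889 / (87.9300 * 0.2400 * 1.4142135624) = 0.010584


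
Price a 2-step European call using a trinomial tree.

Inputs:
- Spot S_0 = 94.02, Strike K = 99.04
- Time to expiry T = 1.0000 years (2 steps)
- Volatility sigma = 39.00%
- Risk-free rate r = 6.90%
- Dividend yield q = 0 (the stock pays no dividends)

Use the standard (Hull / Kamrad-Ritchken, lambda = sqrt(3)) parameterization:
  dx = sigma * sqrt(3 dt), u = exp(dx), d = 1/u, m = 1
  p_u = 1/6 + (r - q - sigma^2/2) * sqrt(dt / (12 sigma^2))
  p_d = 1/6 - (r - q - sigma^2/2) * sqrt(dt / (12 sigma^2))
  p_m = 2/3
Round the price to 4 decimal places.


dt = T/N = 0.500000; dx = sigma*sqrt(3*dt) = 0.477650
u = exp(dx) = 1.612282; d = 1/u = 0.620239
p_u = 0.162977, p_m = 0.666667, p_d = 0.170357
Discount per step: exp(-r*dt) = 0.966088
Stock lattice S(k, j) with j the centered position index:
  k=0: S(0,+0) = 94.0200
  k=1: S(1,-1) = 58.3149; S(1,+0) = 94.0200; S(1,+1) = 151.5867
  k=2: S(2,-2) = 36.1691; S(2,-1) = 58.3149; S(2,+0) = 94.0200; S(2,+1) = 151.5867; S(2,+2) = 244.4006
Terminal payoffs V(N, j) = max(S_T - K, 0):
  V(2,-2) = 0.000000; V(2,-1) = 0.000000; V(2,+0) = 0.000000; V(2,+1) = 52.546743; V(2,+2) = 145.360562
Backward induction: V(k, j) = exp(-r*dt) * [p_u * V(k+1, j+1) + p_m * V(k+1, j) + p_d * V(k+1, j-1)]
  V(1,-1) = exp(-r*dt) * [p_u*0.000000 + p_m*0.000000 + p_d*0.000000] = 0.000000
  V(1,+0) = exp(-r*dt) * [p_u*52.546743 + p_m*0.000000 + p_d*0.000000] = 8.273480
  V(1,+1) = exp(-r*dt) * [p_u*145.360562 + p_m*52.546743 + p_d*0.000000] = 56.730206
  V(0,+0) = exp(-r*dt) * [p_u*56.730206 + p_m*8.273480 + p_d*0.000000] = 14.260775

Answer: Price = V(0,0) = 14.2608


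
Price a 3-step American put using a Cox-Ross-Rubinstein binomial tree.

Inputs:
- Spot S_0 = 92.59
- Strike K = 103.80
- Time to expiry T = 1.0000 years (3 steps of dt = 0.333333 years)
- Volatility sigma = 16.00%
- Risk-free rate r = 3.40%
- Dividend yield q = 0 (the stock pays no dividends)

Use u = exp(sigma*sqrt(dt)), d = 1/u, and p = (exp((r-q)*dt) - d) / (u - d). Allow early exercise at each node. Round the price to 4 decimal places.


dt = T/N = 0.333333
u = exp(sigma*sqrt(dt)) = 1.096777; d = 1/u = 0.911762
p = (exp((r-q)*dt) - d) / (u - d) = 0.538527
Discount per step: exp(-r*dt) = 0.988731
Stock lattice S(k, i) with i counting down-moves:
  k=0: S(0,0) = 92.5900
  k=1: S(1,0) = 101.5506; S(1,1) = 84.4201
  k=2: S(2,0) = 111.3784; S(2,1) = 92.5900; S(2,2) = 76.9710
  k=3: S(3,0) = 122.1573; S(3,1) = 101.5506; S(3,2) = 84.4201; S(3,3) = 70.1793
Terminal payoffs V(N, i) = max(K - S_T, 0):
  V(3,0) = 0.000000; V(3,1) = 2.249401; V(3,2) = 19.379936; V(3,3) = 33.620727
Backward induction: V(k, i) = exp(-r*dt) * [p * V(k+1, i) + (1-p) * V(k+1, i+1)]; then take max(V_cont, immediate exercise) for American.
  V(2,0) = exp(-r*dt) * [p*0.000000 + (1-p)*2.249401] = 1.026339; exercise = 0.000000; V(2,0) = max -> 1.026339
  V(2,1) = exp(-r*dt) * [p*2.249401 + (1-p)*19.379936] = 10.040241; exercise = 11.210000; V(2,1) = max -> 11.210000
  V(2,2) = exp(-r*dt) * [p*19.379936 + (1-p)*33.620727] = 25.659216; exercise = 26.828975; V(2,2) = max -> 26.828975
  V(1,0) = exp(-r*dt) * [p*1.026339 + (1-p)*11.210000] = 5.661296; exercise = 2.249401; V(1,0) = max -> 5.661296
  V(1,1) = exp(-r*dt) * [p*11.210000 + (1-p)*26.828975] = 18.210177; exercise = 19.379936; V(1,1) = max -> 19.379936
  V(0,0) = exp(-r*dt) * [p*5.661296 + (1-p)*19.379936] = 11.856933; exercise = 11.210000; V(0,0) = max -> 11.856933

Answer: Price = V(0,0) = 11.8569


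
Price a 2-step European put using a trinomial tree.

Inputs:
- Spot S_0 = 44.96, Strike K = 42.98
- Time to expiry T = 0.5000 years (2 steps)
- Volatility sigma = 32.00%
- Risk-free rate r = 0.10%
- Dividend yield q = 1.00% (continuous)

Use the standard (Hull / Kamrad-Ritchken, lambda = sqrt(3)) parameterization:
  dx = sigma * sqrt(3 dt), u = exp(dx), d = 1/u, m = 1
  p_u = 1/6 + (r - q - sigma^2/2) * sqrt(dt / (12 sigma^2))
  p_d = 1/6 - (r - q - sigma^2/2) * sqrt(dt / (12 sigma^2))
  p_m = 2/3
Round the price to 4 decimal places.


Answer: Price = V(0,0) = 2.9434

Derivation:
dt = T/N = 0.250000; dx = sigma*sqrt(3*dt) = 0.277128
u = exp(dx) = 1.319335; d = 1/u = 0.757957
p_u = 0.139513, p_m = 0.666667, p_d = 0.193820
Discount per step: exp(-r*dt) = 0.999750
Stock lattice S(k, j) with j the centered position index:
  k=0: S(0,+0) = 44.9600
  k=1: S(1,-1) = 34.0778; S(1,+0) = 44.9600; S(1,+1) = 59.3173
  k=2: S(2,-2) = 25.8295; S(2,-1) = 34.0778; S(2,+0) = 44.9600; S(2,+1) = 59.3173; S(2,+2) = 78.2594
Terminal payoffs V(N, j) = max(K - S_T, 0):
  V(2,-2) = 17.150508; V(2,-1) = 8.902236; V(2,+0) = 0.000000; V(2,+1) = 0.000000; V(2,+2) = 0.000000
Backward induction: V(k, j) = exp(-r*dt) * [p_u * V(k+1, j+1) + p_m * V(k+1, j) + p_d * V(k+1, j-1)]
  V(1,-1) = exp(-r*dt) * [p_u*0.000000 + p_m*8.902236 + p_d*17.150508] = 9.256624
  V(1,+0) = exp(-r*dt) * [p_u*0.000000 + p_m*0.000000 + p_d*8.902236] = 1.725002
  V(1,+1) = exp(-r*dt) * [p_u*0.000000 + p_m*0.000000 + p_d*0.000000] = 0.000000
  V(0,+0) = exp(-r*dt) * [p_u*0.000000 + p_m*1.725002 + p_d*9.256624] = 2.943386


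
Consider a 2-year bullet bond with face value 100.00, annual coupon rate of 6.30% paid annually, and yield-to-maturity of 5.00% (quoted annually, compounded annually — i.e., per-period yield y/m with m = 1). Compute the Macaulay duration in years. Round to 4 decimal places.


Answer: Macaulay duration = 1.9414 years

Derivation:
Coupon per period c = face * coupon_rate / m = 6.300000
Periods per year m = 1; per-period yield y/m = 0.050000
Number of cashflows N = 2
Cashflows (t years, CF_t, discount factor 1/(1+y/m)^(m*t), PV):
  t = 1.0000: CF_t = 6.300000, DF = 0.952381, PV = 6.000000
  t = 2.0000: CF_t = 106.300000, DF = 0.907029, PV = 96.417234
Price P = sum_t PV_t = 102.417234
Macaulay numerator sum_t t * PV_t:
  t * PV_t at t = 1.0000: 6.000000
  t * PV_t at t = 2.0000: 192.834467
Macaulay duration D = (sum_t t * PV_t) / P = 198.834467 / 102.417234 = 1.941416


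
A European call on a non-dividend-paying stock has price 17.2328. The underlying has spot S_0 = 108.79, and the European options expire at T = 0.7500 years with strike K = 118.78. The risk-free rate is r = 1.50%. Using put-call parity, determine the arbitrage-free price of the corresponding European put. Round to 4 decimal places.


Put-call parity: C - P = S_0 * exp(-qT) - K * exp(-rT).
S_0 * exp(-qT) = 108.7900 * 1.00000000 = 108.79000000
K * exp(-rT) = 118.7800 * 0.98881304 = 117.45121344
P = C - S*exp(-qT) + K*exp(-rT)
P = 17.2328 - 108.79000000 + 117.45121344 = 25.8940

Answer: Put price = 25.8940


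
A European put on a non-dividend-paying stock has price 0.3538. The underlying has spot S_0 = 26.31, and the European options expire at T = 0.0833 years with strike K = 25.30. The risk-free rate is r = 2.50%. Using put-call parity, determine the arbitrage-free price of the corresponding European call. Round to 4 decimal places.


Put-call parity: C - P = S_0 * exp(-qT) - K * exp(-rT).
S_0 * exp(-qT) = 26.3100 * 1.00000000 = 26.31000000
K * exp(-rT) = 25.3000 * 0.99791967 = 25.24736757
C = P + S*exp(-qT) - K*exp(-rT)
C = 0.3538 + 26.31000000 - 25.24736757 = 1.4164

Answer: Call price = 1.4164


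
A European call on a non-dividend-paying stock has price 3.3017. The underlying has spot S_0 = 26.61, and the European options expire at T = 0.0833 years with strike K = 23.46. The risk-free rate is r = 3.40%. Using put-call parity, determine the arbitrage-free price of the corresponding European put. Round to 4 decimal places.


Put-call parity: C - P = S_0 * exp(-qT) - K * exp(-rT).
S_0 * exp(-qT) = 26.6100 * 1.00000000 = 26.61000000
K * exp(-rT) = 23.4600 * 0.99717181 = 23.39365059
P = C - S*exp(-qT) + K*exp(-rT)
P = 3.3017 - 26.61000000 + 23.39365059 = 0.0854

Answer: Put price = 0.0854


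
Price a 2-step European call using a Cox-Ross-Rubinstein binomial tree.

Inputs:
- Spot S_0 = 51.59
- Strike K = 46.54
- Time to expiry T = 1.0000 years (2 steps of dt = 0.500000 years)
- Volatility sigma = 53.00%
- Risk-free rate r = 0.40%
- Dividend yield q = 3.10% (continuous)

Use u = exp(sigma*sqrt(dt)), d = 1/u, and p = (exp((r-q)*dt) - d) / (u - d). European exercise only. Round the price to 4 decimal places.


Answer: Price = V(0,0) = 11.8759

Derivation:
dt = T/N = 0.500000
u = exp(sigma*sqrt(dt)) = 1.454652; d = 1/u = 0.687450
p = (exp((r-q)*dt) - d) / (u - d) = 0.389912
Discount per step: exp(-r*dt) = 0.998002
Stock lattice S(k, i) with i counting down-moves:
  k=0: S(0,0) = 51.5900
  k=1: S(1,0) = 75.0455; S(1,1) = 35.4655
  k=2: S(2,0) = 109.1651; S(2,1) = 51.5900; S(2,2) = 24.3808
Terminal payoffs V(N, i) = max(S_T - K, 0):
  V(2,0) = 62.625059; V(2,1) = 5.050000; V(2,2) = 0.000000
Backward induction: V(k, i) = exp(-r*dt) * [p * V(k+1, i) + (1-p) * V(k+1, i+1)].
  V(1,0) = exp(-r*dt) * [p*62.625059 + (1-p)*5.050000] = 27.444239
  V(1,1) = exp(-r*dt) * [p*5.050000 + (1-p)*0.000000] = 1.965119
  V(0,0) = exp(-r*dt) * [p*27.444239 + (1-p)*1.965119] = 11.875948


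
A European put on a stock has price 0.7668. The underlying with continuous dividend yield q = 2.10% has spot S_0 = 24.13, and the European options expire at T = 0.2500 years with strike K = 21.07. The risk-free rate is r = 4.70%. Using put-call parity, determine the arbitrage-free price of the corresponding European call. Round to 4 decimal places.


Answer: Call price = 3.9466

Derivation:
Put-call parity: C - P = S_0 * exp(-qT) - K * exp(-rT).
S_0 * exp(-qT) = 24.1300 * 0.99476376 = 24.00364946
K * exp(-rT) = 21.0700 * 0.98831876 = 20.82387631
C = P + S*exp(-qT) - K*exp(-rT)
C = 0.7668 + 24.00364946 - 20.82387631 = 3.9466


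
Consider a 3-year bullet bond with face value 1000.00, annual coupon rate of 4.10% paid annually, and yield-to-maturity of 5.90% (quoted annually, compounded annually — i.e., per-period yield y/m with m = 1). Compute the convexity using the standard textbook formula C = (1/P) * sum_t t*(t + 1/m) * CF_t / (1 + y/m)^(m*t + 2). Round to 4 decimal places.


Coupon per period c = face * coupon_rate / m = 41.000000
Periods per year m = 1; per-period yield y/m = 0.059000
Number of cashflows N = 3
Cashflows (t years, CF_t, discount factor 1/(1+y/m)^(m*t), PV):
  t = 1.0000: CF_t = 41.000000, DF = 0.944287, PV = 38.715770
  t = 2.0000: CF_t = 41.000000, DF = 0.891678, PV = 36.558800
  t = 3.0000: CF_t = 1041.000000, DF = 0.842000, PV = 876.522057
Price P = sum_t PV_t = 951.796627
Convexity numerator sum_t t*(t + 1/m) * CF_t / (1+y/m)^(m*t + 2):
  t = 1.0000: term = 69.044004
  t = 2.0000: term = 195.592081
  t = 3.0000: term = 9378.905824
Convexity = (1/P) * sum = 9643.541909 / 951.796627 = 10.131935

Answer: Convexity = 10.1319


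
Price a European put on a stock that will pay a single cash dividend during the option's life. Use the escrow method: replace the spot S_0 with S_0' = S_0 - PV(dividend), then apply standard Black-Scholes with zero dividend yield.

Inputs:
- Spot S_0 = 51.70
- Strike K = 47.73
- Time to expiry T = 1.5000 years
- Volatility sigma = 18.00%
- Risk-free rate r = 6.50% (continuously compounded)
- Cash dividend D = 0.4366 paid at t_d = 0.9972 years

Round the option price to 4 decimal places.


Answer: Price = 1.3146

Derivation:
PV(D) = D * exp(-r * t_d) = 0.4366 * 0.93723803 = 0.40919812
S_0' = S_0 - PV(D) = 51.7000 - 0.40919812 = 51.29080188
d1 = (ln(S_0'/K) + (r + sigma^2/2)*T) / (sigma*sqrt(T)) = 0.87887376
d2 = d1 - sigma*sqrt(T) = 0.65841969
exp(-rT) = 0.90710234
N(-d1) = 0.18973486; N(-d2) = 0.25513424
P = K * exp(-rT) * N(-d2) - S_0' * N(-d1) = 47.7300 * 0.90710234 * 0.25513424 - 51.29080188 * 0.18973486 = 1.3146


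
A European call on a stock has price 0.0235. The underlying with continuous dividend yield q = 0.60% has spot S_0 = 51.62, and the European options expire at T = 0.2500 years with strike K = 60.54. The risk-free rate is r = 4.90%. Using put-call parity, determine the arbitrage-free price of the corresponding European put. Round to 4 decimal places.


Put-call parity: C - P = S_0 * exp(-qT) - K * exp(-rT).
S_0 * exp(-qT) = 51.6200 * 0.99850112 = 51.54262804
K * exp(-rT) = 60.5400 * 0.98782473 = 59.80290890
P = C - S*exp(-qT) + K*exp(-rT)
P = 0.0235 - 51.54262804 + 59.80290890 = 8.2838

Answer: Put price = 8.2838


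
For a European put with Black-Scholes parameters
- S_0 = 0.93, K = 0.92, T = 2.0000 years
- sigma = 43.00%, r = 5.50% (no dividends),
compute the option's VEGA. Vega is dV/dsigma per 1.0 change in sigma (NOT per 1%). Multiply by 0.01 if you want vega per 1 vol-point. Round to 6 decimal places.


Answer: Vega = 0.462411

Derivation:
d1 = 0.5027215392; d2 = -0.1053902926
phi(d1) = 0.3515852707; exp(-qT) = 1.0000000000; exp(-rT) = 0.8958341353
Vega = S * exp(-qT) * phi(d1) * sqrt(T) = 0.9300 * 1.0000000000 * 0.3515852707 * 1.4142135624 = 0.462411


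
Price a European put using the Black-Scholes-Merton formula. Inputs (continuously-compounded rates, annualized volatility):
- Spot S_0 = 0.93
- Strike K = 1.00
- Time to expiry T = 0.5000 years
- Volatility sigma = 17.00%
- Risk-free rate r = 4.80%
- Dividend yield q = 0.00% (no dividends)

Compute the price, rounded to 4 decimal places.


d1 = (ln(S/K) + (r - q + 0.5*sigma^2) * T) / (sigma * sqrt(T)) = -0.34395082
d2 = d1 - sigma * sqrt(T) = -0.46415897
exp(-rT) = 0.97628571; exp(-qT) = 1.00000000
P = K * exp(-rT) * N(-d2) - S_0 * exp(-qT) * N(-d1)
N(-d1) = 0.63455836; N(-d2) = 0.67873307
P = 1.0000 * 0.97628571 * 0.67873307 - 0.9300 * 1.00000000 * 0.63455836 = 0.0725

Answer: Price = 0.0725


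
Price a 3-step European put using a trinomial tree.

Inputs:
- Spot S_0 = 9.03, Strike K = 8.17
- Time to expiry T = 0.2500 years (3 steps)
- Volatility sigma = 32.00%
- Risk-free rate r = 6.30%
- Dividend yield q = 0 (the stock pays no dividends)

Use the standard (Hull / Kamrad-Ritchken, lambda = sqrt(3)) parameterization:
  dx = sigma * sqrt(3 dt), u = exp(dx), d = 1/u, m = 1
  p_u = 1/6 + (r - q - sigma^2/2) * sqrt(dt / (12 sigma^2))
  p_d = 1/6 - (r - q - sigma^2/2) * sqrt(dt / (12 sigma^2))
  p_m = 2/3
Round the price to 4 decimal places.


Answer: Price = V(0,0) = 0.2045

Derivation:
dt = T/N = 0.083333; dx = sigma*sqrt(3*dt) = 0.160000
u = exp(dx) = 1.173511; d = 1/u = 0.852144
p_u = 0.169740, p_m = 0.666667, p_d = 0.163594
Discount per step: exp(-r*dt) = 0.994764
Stock lattice S(k, j) with j the centered position index:
  k=0: S(0,+0) = 9.0300
  k=1: S(1,-1) = 7.6949; S(1,+0) = 9.0300; S(1,+1) = 10.5968
  k=2: S(2,-2) = 6.5571; S(2,-1) = 7.6949; S(2,+0) = 9.0300; S(2,+1) = 10.5968; S(2,+2) = 12.4355
  k=3: S(3,-3) = 5.5876; S(3,-2) = 6.5571; S(3,-1) = 7.6949; S(3,+0) = 9.0300; S(3,+1) = 10.5968; S(3,+2) = 12.4355; S(3,+3) = 14.5932
Terminal payoffs V(N, j) = max(K - S_T, 0):
  V(3,-3) = 2.582386; V(3,-2) = 1.612874; V(3,-1) = 0.475142; V(3,+0) = 0.000000; V(3,+1) = 0.000000; V(3,+2) = 0.000000; V(3,+3) = 0.000000
Backward induction: V(k, j) = exp(-r*dt) * [p_u * V(k+1, j+1) + p_m * V(k+1, j) + p_d * V(k+1, j-1)]
  V(2,-2) = exp(-r*dt) * [p_u*0.475142 + p_m*1.612874 + p_d*2.582386] = 1.570097
  V(2,-1) = exp(-r*dt) * [p_u*0.000000 + p_m*0.475142 + p_d*1.612874] = 0.577577
  V(2,+0) = exp(-r*dt) * [p_u*0.000000 + p_m*0.000000 + p_d*0.475142] = 0.077323
  V(2,+1) = exp(-r*dt) * [p_u*0.000000 + p_m*0.000000 + p_d*0.000000] = 0.000000
  V(2,+2) = exp(-r*dt) * [p_u*0.000000 + p_m*0.000000 + p_d*0.000000] = 0.000000
  V(1,-1) = exp(-r*dt) * [p_u*0.077323 + p_m*0.577577 + p_d*1.570097] = 0.651604
  V(1,+0) = exp(-r*dt) * [p_u*0.000000 + p_m*0.077323 + p_d*0.577577] = 0.145272
  V(1,+1) = exp(-r*dt) * [p_u*0.000000 + p_m*0.000000 + p_d*0.077323] = 0.012583
  V(0,+0) = exp(-r*dt) * [p_u*0.012583 + p_m*0.145272 + p_d*0.651604] = 0.204506


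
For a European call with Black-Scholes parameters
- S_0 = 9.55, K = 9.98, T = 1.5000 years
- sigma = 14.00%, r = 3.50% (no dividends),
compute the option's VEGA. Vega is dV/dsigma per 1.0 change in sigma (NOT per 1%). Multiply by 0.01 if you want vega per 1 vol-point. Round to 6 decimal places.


Answer: Vega = 4.623789

Derivation:
d1 = 0.1350605730; d2 = -0.0364037090
phi(d1) = 0.3953201989; exp(-qT) = 1.0000000000; exp(-rT) = 0.9488543211
Vega = S * exp(-qT) * phi(d1) * sqrt(T) = 9.5500 * 1.0000000000 * 0.3953201989 * 1.2247448714 = 4.623789


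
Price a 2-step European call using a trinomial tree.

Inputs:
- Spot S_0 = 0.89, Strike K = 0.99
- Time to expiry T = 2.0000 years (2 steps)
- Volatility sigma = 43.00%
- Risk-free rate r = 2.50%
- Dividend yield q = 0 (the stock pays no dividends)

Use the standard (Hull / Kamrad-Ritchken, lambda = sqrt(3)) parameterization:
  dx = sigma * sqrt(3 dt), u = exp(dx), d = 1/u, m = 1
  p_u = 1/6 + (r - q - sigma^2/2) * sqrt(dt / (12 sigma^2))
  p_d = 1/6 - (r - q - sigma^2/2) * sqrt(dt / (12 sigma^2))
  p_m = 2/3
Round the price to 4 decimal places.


dt = T/N = 1.000000; dx = sigma*sqrt(3*dt) = 0.744782
u = exp(dx) = 2.105982; d = 1/u = 0.474838
p_u = 0.121385, p_m = 0.666667, p_d = 0.211948
Discount per step: exp(-r*dt) = 0.975310
Stock lattice S(k, j) with j the centered position index:
  k=0: S(0,+0) = 0.8900
  k=1: S(1,-1) = 0.4226; S(1,+0) = 0.8900; S(1,+1) = 1.8743
  k=2: S(2,-2) = 0.2007; S(2,-1) = 0.4226; S(2,+0) = 0.8900; S(2,+1) = 1.8743; S(2,+2) = 3.9473
Terminal payoffs V(N, j) = max(S_T - K, 0):
  V(2,-2) = 0.000000; V(2,-1) = 0.000000; V(2,+0) = 0.000000; V(2,+1) = 0.884324; V(2,+2) = 2.957292
Backward induction: V(k, j) = exp(-r*dt) * [p_u * V(k+1, j+1) + p_m * V(k+1, j) + p_d * V(k+1, j-1)]
  V(1,-1) = exp(-r*dt) * [p_u*0.000000 + p_m*0.000000 + p_d*0.000000] = 0.000000
  V(1,+0) = exp(-r*dt) * [p_u*0.884324 + p_m*0.000000 + p_d*0.000000] = 0.104693
  V(1,+1) = exp(-r*dt) * [p_u*2.957292 + p_m*0.884324 + p_d*0.000000] = 0.925101
  V(0,+0) = exp(-r*dt) * [p_u*0.925101 + p_m*0.104693 + p_d*0.000000] = 0.177593

Answer: Price = V(0,0) = 0.1776


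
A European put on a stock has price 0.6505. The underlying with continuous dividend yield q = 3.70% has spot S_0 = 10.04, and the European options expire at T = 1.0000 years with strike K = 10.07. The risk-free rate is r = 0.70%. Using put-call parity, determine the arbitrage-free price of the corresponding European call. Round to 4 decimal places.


Put-call parity: C - P = S_0 * exp(-qT) - K * exp(-rT).
S_0 * exp(-qT) = 10.0400 * 0.96367614 = 9.67530840
K * exp(-rT) = 10.0700 * 0.99302444 = 9.99975614
C = P + S*exp(-qT) - K*exp(-rT)
C = 0.6505 + 9.67530840 - 9.99975614 = 0.3261

Answer: Call price = 0.3261


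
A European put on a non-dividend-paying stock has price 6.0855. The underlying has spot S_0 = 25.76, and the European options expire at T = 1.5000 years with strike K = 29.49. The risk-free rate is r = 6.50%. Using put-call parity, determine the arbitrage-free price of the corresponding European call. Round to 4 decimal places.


Answer: Call price = 5.0951

Derivation:
Put-call parity: C - P = S_0 * exp(-qT) - K * exp(-rT).
S_0 * exp(-qT) = 25.7600 * 1.00000000 = 25.76000000
K * exp(-rT) = 29.4900 * 0.90710234 = 26.75044805
C = P + S*exp(-qT) - K*exp(-rT)
C = 6.0855 + 25.76000000 - 26.75044805 = 5.0951


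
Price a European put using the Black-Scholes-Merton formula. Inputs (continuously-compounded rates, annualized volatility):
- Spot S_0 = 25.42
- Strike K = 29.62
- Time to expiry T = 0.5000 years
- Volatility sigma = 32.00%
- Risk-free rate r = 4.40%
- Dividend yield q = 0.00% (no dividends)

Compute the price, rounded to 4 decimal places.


Answer: Price = 4.6242

Derivation:
d1 = (ln(S/K) + (r - q + 0.5*sigma^2) * T) / (sigma * sqrt(T)) = -0.46542450
d2 = d1 - sigma * sqrt(T) = -0.69169867
exp(-rT) = 0.97824024; exp(-qT) = 1.00000000
P = K * exp(-rT) * N(-d2) - S_0 * exp(-qT) * N(-d1)
N(-d1) = 0.67918625; N(-d2) = 0.75543671
P = 29.6200 * 0.97824024 * 0.75543671 - 25.4200 * 1.00000000 * 0.67918625 = 4.6242


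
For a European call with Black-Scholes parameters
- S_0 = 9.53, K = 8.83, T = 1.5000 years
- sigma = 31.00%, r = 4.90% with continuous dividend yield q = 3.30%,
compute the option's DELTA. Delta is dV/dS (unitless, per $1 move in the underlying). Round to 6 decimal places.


d1 = 0.4539844862; d2 = 0.0743135760
phi(d1) = 0.3598782533; exp(-qT) = 0.9517051581; exp(-rT) = 0.9291361458
N(d1) = 0.6750800035
Delta = exp(-qT) * N(d1) = 0.9517051581 * 0.6750800035 = 0.642477

Answer: Delta = 0.642477


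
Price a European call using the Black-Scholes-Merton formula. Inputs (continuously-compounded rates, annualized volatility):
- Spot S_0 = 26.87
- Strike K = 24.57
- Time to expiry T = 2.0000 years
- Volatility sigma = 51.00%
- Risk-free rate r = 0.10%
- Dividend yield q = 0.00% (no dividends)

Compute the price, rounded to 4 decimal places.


d1 = (ln(S/K) + (r - q + 0.5*sigma^2) * T) / (sigma * sqrt(T)) = 0.48746588
d2 = d1 - sigma * sqrt(T) = -0.23378304
exp(-rT) = 0.99800200; exp(-qT) = 1.00000000
C = S_0 * exp(-qT) * N(d1) - K * exp(-rT) * N(d2)
N(d1) = 0.68703589; N(d2) = 0.40757671
C = 26.8700 * 1.00000000 * 0.68703589 - 24.5700 * 0.99800200 * 0.40757671 = 8.4665

Answer: Price = 8.4665


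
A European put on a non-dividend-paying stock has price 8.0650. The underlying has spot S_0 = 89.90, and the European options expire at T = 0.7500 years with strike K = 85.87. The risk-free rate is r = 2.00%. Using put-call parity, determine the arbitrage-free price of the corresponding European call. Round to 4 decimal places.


Put-call parity: C - P = S_0 * exp(-qT) - K * exp(-rT).
S_0 * exp(-qT) = 89.9000 * 1.00000000 = 89.90000000
K * exp(-rT) = 85.8700 * 0.98511194 = 84.59156225
C = P + S*exp(-qT) - K*exp(-rT)
C = 8.0650 + 89.90000000 - 84.59156225 = 13.3734

Answer: Call price = 13.3734


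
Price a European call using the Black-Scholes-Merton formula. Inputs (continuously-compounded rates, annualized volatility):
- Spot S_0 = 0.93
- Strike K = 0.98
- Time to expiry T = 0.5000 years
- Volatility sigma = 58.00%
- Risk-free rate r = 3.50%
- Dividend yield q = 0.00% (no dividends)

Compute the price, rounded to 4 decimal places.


Answer: Price = 0.1378

Derivation:
d1 = (ln(S/K) + (r - q + 0.5*sigma^2) * T) / (sigma * sqrt(T)) = 0.12004238
d2 = d1 - sigma * sqrt(T) = -0.29007955
exp(-rT) = 0.98265224; exp(-qT) = 1.00000000
C = S_0 * exp(-qT) * N(d1) - K * exp(-rT) * N(d2)
N(d1) = 0.54777521; N(d2) = 0.38587769
C = 0.9300 * 1.00000000 * 0.54777521 - 0.9800 * 0.98265224 * 0.38587769 = 0.1378


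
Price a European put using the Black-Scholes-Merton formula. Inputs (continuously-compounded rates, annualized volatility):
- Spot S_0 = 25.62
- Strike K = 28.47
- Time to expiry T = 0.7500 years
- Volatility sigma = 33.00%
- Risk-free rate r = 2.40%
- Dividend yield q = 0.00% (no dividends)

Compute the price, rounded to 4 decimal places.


Answer: Price = 4.3557

Derivation:
d1 = (ln(S/K) + (r - q + 0.5*sigma^2) * T) / (sigma * sqrt(T)) = -0.16319804
d2 = d1 - sigma * sqrt(T) = -0.44898643
exp(-rT) = 0.98216103; exp(-qT) = 1.00000000
P = K * exp(-rT) * N(-d2) - S_0 * exp(-qT) * N(-d1)
N(-d1) = 0.56481875; N(-d2) = 0.67327928
P = 28.4700 * 0.98216103 * 0.67327928 - 25.6200 * 1.00000000 * 0.56481875 = 4.3557


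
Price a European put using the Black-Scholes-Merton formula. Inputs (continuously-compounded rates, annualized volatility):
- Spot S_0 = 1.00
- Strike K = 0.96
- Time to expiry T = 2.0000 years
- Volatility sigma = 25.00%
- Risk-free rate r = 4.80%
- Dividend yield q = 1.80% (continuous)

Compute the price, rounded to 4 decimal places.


Answer: Price = 0.0878

Derivation:
d1 = (ln(S/K) + (r - q + 0.5*sigma^2) * T) / (sigma * sqrt(T)) = 0.46194436
d2 = d1 - sigma * sqrt(T) = 0.10839097
exp(-rT) = 0.90846402; exp(-qT) = 0.96464029
P = K * exp(-rT) * N(-d2) - S_0 * exp(-qT) * N(-d1)
N(-d1) = 0.32206061; N(-d2) = 0.45684278
P = 0.9600 * 0.90846402 * 0.45684278 - 1.0000 * 0.96464029 * 0.32206061 = 0.0878


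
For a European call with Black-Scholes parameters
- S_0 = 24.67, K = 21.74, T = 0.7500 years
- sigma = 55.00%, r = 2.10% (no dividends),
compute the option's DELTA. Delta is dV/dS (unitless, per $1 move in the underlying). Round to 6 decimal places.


Answer: Delta = 0.704251

Derivation:
d1 = 0.5366660729; d2 = 0.0603521008
phi(d1) = 0.3454374238; exp(-qT) = 1.0000000000; exp(-rT) = 0.9843733826
N(d1) = 0.7042508524
Delta = exp(-qT) * N(d1) = 1.0000000000 * 0.7042508524 = 0.704251
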